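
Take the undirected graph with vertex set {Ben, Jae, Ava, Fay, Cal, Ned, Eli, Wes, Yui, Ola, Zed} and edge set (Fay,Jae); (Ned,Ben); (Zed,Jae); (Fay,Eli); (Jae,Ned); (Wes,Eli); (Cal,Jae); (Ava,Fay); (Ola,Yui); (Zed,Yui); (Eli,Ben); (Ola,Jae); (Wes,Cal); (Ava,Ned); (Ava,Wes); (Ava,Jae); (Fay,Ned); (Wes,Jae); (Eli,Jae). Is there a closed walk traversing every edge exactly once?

Degrees: Ben:2, Jae:8, Ava:4, Fay:4, Cal:2, Ned:4, Eli:4, Wes:4, Yui:2, Ola:2, Zed:2
All degrees are even and the non-isolated vertices are connected — an Eulerian circuit exists.

Yes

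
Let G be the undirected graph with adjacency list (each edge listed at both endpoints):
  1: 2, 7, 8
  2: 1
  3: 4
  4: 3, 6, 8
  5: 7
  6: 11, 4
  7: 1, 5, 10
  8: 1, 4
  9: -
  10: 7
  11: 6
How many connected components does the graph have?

2

Component: {9}
Component: {1, 2, 3, 4, 5, 6, 7, 8, 10, 11}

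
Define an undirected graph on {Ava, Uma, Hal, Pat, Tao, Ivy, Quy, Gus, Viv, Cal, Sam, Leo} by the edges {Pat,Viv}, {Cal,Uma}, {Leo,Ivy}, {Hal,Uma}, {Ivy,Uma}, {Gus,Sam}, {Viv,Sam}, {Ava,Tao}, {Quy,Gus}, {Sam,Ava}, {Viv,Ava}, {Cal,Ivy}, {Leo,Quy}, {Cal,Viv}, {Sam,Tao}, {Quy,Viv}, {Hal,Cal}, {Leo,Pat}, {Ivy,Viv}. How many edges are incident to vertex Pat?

Neighbors of Pat: Viv, Leo.

2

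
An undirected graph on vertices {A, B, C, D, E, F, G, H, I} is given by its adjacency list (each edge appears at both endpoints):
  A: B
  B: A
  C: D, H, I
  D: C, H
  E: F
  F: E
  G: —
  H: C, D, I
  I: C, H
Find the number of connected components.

4

Component: {G}
Component: {A, B}
Component: {E, F}
Component: {C, D, H, I}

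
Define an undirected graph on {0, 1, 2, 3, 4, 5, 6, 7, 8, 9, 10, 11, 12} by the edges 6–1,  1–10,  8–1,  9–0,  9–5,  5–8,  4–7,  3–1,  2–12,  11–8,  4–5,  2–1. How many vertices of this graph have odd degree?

Degrees: 0:1, 1:5, 2:2, 3:1, 4:2, 5:3, 6:1, 7:1, 8:3, 9:2, 10:1, 11:1, 12:1
Odd-degree vertices: 0, 1, 3, 5, 6, 7, 8, 10, 11, 12.

10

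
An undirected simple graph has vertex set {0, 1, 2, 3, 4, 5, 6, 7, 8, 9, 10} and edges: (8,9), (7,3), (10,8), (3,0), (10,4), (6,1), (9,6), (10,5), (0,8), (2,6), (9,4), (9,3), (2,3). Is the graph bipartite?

A valid 2-coloring puts {3, 4, 5, 6, 8} on one side and {0, 1, 2, 7, 9, 10} on the other; every edge crosses between the two sides.

Yes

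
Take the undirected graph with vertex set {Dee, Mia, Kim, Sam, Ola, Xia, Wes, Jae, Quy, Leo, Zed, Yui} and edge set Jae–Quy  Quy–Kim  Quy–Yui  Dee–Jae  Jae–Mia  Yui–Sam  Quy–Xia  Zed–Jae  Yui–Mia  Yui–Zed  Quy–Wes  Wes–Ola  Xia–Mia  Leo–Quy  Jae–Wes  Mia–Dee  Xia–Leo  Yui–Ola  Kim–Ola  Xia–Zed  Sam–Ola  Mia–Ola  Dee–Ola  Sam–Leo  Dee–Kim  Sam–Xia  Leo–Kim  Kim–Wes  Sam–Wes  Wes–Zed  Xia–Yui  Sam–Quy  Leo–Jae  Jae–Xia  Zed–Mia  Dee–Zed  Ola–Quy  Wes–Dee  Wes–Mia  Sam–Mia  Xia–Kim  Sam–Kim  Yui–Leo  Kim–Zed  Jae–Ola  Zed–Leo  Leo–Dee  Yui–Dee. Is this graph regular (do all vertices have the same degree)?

Degrees: Dee:8, Mia:8, Kim:8, Sam:8, Ola:8, Xia:8, Wes:8, Jae:8, Quy:8, Leo:8, Zed:8, Yui:8
Every vertex has degree 8, so the graph is 8-regular.

Yes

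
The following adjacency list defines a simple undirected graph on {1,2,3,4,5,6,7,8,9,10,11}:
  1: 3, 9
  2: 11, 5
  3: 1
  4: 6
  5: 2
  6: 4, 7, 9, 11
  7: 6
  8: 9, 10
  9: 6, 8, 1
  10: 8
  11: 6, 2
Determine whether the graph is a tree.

Yes

|V| = 11, |E| = 10.
It is connected with exactly 10 edges, hence acyclic — it is a tree.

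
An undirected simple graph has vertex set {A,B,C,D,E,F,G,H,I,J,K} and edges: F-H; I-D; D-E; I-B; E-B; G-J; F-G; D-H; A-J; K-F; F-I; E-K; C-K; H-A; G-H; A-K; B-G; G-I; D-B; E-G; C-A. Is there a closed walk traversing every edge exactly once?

Yes

Degrees: A:4, B:4, C:2, D:4, E:4, F:4, G:6, H:4, I:4, J:2, K:4
All degrees are even and the non-isolated vertices are connected — an Eulerian circuit exists.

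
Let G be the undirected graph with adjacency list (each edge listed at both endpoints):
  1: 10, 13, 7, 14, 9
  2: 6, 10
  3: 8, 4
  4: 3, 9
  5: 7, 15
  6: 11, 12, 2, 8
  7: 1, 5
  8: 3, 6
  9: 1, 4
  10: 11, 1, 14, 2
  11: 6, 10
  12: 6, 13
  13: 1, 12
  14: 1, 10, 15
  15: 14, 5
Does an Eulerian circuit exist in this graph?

No

Degrees: 1:5, 2:2, 3:2, 4:2, 5:2, 6:4, 7:2, 8:2, 9:2, 10:4, 11:2, 12:2, 13:2, 14:3, 15:2
Vertices with odd degree: 1, 14. An Eulerian circuit requires all degrees even.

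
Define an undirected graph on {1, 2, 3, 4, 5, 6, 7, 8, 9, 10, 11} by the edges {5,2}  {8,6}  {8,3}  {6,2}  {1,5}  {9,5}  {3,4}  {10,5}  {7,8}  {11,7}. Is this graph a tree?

|V| = 11, |E| = 10.
It is connected with exactly 10 edges, hence acyclic — it is a tree.

Yes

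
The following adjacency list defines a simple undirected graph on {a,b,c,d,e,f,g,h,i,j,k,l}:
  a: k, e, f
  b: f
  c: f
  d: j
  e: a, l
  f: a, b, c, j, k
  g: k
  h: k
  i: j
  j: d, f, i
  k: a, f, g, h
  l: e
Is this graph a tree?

The graph has 12 vertices and 12 edges.
A tree on 12 vertices has exactly 11 edges; this graph has 12, so it contains a cycle and is not a tree.

No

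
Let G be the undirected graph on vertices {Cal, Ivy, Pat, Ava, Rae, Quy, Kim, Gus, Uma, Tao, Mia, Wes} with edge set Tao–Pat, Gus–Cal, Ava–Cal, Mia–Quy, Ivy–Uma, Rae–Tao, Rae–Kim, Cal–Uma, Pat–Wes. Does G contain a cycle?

The graph has 12 vertices, 9 edges, and 3 connected components.
A forest on 12 vertices with 3 components has exactly 9 edges, which matches — so no cycle.

No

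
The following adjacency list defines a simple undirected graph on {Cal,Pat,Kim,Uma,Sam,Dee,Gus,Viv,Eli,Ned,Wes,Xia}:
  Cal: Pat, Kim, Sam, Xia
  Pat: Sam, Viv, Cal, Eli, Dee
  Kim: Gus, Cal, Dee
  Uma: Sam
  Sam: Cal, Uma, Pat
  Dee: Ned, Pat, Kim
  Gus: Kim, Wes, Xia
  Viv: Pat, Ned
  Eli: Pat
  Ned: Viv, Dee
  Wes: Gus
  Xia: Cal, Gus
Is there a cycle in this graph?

The graph has 12 vertices, 15 edges, and 1 connected component.
One cycle is Cal-Sam-Pat-Viv-Ned-Dee-Kim-Cal.

Yes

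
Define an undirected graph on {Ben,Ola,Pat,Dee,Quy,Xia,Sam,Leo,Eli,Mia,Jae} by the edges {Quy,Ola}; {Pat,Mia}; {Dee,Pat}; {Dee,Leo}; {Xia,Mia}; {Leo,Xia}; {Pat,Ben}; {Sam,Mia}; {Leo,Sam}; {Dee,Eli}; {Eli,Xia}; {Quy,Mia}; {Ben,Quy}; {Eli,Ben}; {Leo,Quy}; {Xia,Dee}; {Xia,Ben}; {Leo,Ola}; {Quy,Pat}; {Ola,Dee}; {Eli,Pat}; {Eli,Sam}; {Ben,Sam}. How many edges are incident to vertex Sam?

4

Neighbors of Sam: Ben, Leo, Eli, Mia.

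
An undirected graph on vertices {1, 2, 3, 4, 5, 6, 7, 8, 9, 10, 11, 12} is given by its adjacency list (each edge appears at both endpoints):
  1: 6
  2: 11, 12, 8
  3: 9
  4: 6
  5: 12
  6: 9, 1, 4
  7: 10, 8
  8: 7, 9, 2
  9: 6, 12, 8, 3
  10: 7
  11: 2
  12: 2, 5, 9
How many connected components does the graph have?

Component: {1, 2, 3, 4, 5, 6, 7, 8, 9, 10, 11, 12}

1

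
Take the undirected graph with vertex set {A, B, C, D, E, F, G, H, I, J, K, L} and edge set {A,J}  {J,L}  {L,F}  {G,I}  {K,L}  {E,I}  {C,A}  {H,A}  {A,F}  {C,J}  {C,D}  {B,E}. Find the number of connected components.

Component: {B, E, G, I}
Component: {A, C, D, F, H, J, K, L}

2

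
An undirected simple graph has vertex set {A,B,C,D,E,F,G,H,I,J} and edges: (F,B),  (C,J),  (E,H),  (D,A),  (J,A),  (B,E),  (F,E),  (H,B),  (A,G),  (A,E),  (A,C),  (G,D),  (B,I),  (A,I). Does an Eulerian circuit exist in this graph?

Yes

Degrees: A:6, B:4, C:2, D:2, E:4, F:2, G:2, H:2, I:2, J:2
All degrees are even and the non-isolated vertices are connected — an Eulerian circuit exists.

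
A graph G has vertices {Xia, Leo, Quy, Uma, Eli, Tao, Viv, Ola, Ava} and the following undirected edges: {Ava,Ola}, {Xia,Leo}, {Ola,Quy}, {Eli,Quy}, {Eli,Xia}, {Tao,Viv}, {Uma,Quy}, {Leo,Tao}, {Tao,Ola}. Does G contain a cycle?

The graph has 9 vertices, 9 edges, and 1 connected component.
One cycle is Xia-Eli-Quy-Ola-Tao-Leo-Xia.

Yes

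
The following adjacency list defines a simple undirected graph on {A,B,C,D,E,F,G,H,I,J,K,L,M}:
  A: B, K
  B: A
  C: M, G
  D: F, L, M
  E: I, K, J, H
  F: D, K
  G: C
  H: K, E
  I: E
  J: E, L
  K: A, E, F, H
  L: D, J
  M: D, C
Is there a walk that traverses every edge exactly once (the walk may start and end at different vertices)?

Degrees: A:2, B:1, C:2, D:3, E:4, F:2, G:1, H:2, I:1, J:2, K:4, L:2, M:2
Odd-degree vertices: B, D, G, I (4 total).
An Eulerian trail requires 0 or 2 odd-degree vertices; here there are 4.

No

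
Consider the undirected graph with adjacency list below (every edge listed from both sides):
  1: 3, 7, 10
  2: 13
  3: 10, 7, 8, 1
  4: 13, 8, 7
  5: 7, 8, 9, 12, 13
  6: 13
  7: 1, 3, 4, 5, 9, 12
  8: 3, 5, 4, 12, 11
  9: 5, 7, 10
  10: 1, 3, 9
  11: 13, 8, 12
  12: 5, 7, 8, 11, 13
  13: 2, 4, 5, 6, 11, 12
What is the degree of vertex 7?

6

Neighbors of 7: 1, 3, 4, 5, 9, 12.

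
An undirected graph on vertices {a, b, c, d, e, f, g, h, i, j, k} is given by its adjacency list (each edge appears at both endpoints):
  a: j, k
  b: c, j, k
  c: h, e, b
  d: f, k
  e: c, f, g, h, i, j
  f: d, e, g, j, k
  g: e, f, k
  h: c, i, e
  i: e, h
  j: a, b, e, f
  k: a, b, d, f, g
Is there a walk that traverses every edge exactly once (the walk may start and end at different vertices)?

Degrees: a:2, b:3, c:3, d:2, e:6, f:5, g:3, h:3, i:2, j:4, k:5
Odd-degree vertices: b, c, f, g, h, k (6 total).
An Eulerian trail requires 0 or 2 odd-degree vertices; here there are 6.

No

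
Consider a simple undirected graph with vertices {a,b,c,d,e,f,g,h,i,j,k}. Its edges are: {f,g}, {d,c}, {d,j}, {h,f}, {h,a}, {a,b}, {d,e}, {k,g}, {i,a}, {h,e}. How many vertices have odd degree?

8

Degrees: a:3, b:1, c:1, d:3, e:2, f:2, g:2, h:3, i:1, j:1, k:1
Odd-degree vertices: a, b, c, d, h, i, j, k.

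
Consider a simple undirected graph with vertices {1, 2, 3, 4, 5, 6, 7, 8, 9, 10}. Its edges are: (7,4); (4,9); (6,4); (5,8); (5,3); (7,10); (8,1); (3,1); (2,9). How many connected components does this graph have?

Component: {1, 3, 5, 8}
Component: {2, 4, 6, 7, 9, 10}

2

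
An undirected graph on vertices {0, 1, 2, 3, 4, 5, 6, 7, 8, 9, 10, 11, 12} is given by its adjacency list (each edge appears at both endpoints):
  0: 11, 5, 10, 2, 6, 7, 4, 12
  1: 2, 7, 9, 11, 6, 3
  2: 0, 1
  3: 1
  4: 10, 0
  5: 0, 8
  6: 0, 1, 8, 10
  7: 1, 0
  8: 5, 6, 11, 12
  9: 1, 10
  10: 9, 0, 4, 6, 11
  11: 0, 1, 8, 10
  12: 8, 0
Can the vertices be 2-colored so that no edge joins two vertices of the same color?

No

6-10-0-6 is an odd cycle (length 3), and a bipartite graph can contain only even cycles.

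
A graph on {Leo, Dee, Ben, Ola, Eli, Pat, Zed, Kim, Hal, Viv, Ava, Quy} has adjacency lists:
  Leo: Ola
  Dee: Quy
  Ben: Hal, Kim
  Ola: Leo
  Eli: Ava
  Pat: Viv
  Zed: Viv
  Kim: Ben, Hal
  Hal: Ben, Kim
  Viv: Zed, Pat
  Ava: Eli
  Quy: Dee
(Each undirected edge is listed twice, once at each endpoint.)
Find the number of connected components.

5

Component: {Leo, Ola}
Component: {Dee, Quy}
Component: {Eli, Ava}
Component: {Ben, Kim, Hal}
Component: {Pat, Zed, Viv}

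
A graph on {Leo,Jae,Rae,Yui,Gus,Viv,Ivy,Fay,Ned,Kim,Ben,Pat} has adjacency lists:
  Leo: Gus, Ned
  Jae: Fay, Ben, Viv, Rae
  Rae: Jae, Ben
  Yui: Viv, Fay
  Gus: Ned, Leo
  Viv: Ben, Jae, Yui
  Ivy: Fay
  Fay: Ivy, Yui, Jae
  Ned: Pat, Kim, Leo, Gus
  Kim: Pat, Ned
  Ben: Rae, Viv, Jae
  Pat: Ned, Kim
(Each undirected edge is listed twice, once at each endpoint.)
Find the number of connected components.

2

Component: {Leo, Gus, Ned, Kim, Pat}
Component: {Jae, Rae, Yui, Viv, Ivy, Fay, Ben}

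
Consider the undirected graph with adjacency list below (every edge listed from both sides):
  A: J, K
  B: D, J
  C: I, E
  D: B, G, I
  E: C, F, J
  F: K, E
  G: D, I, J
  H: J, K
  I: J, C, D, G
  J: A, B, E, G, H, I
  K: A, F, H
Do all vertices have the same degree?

No

Degrees: A:2, B:2, C:2, D:3, E:3, F:2, G:3, H:2, I:4, J:6, K:3
Vertex A has degree 2 while J has degree 6, so the graph is not regular.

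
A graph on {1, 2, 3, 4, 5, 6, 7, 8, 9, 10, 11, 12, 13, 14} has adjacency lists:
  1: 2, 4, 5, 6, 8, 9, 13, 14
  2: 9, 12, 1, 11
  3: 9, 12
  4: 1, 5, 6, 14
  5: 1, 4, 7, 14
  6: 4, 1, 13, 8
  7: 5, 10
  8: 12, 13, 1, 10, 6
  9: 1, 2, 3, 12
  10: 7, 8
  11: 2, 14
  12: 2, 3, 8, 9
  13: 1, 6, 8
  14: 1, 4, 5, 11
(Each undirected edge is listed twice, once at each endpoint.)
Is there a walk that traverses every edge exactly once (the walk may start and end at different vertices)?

Degrees: 1:8, 2:4, 3:2, 4:4, 5:4, 6:4, 7:2, 8:5, 9:4, 10:2, 11:2, 12:4, 13:3, 14:4
Odd-degree vertices: 8, 13 (2 total).
With 2 odd-degree vertices and all edges in one connected piece, an Eulerian trail exists (from 8 to 13).

Yes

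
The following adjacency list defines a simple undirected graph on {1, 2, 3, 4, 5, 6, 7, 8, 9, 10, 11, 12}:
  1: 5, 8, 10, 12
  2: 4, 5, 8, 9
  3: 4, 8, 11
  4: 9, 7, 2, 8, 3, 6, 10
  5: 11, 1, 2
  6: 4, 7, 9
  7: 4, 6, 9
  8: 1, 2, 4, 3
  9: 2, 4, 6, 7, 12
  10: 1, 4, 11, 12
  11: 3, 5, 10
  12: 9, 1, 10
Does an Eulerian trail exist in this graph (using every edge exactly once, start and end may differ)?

Degrees: 1:4, 2:4, 3:3, 4:7, 5:3, 6:3, 7:3, 8:4, 9:5, 10:4, 11:3, 12:3
Odd-degree vertices: 3, 4, 5, 6, 7, 9, 11, 12 (8 total).
With 8 odd-degree vertices (more than two), no single trail can use every edge.

No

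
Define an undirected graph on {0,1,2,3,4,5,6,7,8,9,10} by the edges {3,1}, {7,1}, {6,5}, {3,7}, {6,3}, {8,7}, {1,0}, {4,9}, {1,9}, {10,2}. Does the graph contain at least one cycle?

Yes

The graph has 11 vertices, 10 edges, and 2 connected components.
Since 10 > 11 - 2, a cycle must exist; for instance 1-7-3-1.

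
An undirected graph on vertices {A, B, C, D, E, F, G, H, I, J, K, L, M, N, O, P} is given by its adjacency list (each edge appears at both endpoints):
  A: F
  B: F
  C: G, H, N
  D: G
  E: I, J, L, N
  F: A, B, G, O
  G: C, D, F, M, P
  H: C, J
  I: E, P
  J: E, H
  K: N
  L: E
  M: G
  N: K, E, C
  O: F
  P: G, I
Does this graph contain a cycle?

Yes

|V| = 16, |E| = 17, number of components = 1.
Since 17 > 16 - 1, a cycle must exist; for instance C-N-E-J-H-C.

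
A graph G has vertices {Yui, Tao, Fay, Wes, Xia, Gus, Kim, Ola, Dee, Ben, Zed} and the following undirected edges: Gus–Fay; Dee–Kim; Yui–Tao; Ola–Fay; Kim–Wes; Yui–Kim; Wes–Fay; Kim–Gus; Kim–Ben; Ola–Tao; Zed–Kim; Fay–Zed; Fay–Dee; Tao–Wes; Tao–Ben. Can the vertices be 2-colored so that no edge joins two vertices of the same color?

Yes

Color {Tao, Fay, Xia, Kim} black and {Yui, Wes, Gus, Ola, Dee, Ben, Zed} white. No edge joins two same-colored vertices, so the graph is bipartite.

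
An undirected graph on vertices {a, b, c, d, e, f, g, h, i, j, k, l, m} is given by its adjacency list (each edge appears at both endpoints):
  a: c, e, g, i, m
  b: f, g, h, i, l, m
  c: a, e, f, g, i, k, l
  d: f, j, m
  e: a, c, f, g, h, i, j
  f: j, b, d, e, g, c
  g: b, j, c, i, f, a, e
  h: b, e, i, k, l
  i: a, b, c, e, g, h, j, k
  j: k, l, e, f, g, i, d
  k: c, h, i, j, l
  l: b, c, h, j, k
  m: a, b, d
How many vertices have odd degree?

Degrees: a:5, b:6, c:7, d:3, e:7, f:6, g:7, h:5, i:8, j:7, k:5, l:5, m:3
Odd-degree vertices: a, c, d, e, g, h, j, k, l, m.

10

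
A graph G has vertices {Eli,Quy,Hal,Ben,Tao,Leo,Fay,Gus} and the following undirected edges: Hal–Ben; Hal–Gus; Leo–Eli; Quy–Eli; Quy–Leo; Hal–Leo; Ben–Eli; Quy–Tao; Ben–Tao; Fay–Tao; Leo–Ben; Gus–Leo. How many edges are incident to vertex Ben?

4

Neighbors of Ben: Eli, Hal, Tao, Leo.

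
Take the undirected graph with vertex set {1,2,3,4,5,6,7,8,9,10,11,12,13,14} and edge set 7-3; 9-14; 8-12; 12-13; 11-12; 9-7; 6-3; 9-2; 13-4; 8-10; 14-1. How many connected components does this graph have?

3

Component: {5}
Component: {4, 8, 10, 11, 12, 13}
Component: {1, 2, 3, 6, 7, 9, 14}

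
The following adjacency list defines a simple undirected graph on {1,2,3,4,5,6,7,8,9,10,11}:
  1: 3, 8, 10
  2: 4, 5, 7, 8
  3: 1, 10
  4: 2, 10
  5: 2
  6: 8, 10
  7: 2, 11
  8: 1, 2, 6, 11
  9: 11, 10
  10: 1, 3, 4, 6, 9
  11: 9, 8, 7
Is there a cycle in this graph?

Yes

The graph has 11 vertices, 15 edges, and 1 connected component.
Since 15 > 11 - 1, a cycle must exist; for instance 8-2-7-11-8.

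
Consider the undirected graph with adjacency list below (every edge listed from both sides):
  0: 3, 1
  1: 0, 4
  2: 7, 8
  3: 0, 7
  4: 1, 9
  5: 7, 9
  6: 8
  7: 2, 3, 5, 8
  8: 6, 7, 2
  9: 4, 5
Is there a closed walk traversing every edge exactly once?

No

Degrees: 0:2, 1:2, 2:2, 3:2, 4:2, 5:2, 6:1, 7:4, 8:3, 9:2
6, 8 have odd degree; an Eulerian circuit needs every degree to be even, so none exists.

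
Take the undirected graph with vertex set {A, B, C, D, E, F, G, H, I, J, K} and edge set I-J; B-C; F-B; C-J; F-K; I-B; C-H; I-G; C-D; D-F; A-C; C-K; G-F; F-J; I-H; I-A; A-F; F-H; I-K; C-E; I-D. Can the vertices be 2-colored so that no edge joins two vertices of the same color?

Yes

A valid 2-coloring puts {C, F, I} on one side and {A, B, D, E, G, H, J, K} on the other; every edge crosses between the two sides.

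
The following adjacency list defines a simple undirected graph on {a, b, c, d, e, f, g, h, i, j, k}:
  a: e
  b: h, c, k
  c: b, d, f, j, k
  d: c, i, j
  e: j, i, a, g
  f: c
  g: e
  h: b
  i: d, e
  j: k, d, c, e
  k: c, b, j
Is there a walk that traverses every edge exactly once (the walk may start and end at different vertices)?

No

Degrees: a:1, b:3, c:5, d:3, e:4, f:1, g:1, h:1, i:2, j:4, k:3
Odd-degree vertices: a, b, c, d, f, g, h, k (8 total).
An Eulerian trail requires 0 or 2 odd-degree vertices; here there are 8.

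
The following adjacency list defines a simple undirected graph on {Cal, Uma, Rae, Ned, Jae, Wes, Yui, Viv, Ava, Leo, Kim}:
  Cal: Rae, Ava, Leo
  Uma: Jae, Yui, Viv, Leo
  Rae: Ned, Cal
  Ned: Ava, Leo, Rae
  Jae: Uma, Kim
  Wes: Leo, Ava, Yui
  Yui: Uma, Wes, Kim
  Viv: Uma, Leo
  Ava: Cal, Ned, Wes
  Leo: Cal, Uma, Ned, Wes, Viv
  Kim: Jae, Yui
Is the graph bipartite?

The cycle Leo-Viv-Uma-Leo has length 3, which is odd, so the graph is not bipartite.

No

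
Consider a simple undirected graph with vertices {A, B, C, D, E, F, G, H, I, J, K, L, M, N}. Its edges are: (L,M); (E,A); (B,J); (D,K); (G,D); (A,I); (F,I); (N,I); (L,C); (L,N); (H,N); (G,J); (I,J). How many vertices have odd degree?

10

Degrees: A:2, B:1, C:1, D:2, E:1, F:1, G:2, H:1, I:4, J:3, K:1, L:3, M:1, N:3
Odd-degree vertices: B, C, E, F, H, J, K, L, M, N.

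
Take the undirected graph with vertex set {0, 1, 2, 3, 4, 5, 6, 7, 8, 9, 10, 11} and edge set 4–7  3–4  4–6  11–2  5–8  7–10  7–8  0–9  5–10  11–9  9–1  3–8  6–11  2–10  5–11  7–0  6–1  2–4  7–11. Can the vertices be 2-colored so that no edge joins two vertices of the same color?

Partition the vertices as {2, 3, 5, 6, 7, 9} vs {0, 1, 4, 8, 10, 11}. Each listed edge has one endpoint in each part, so the graph is bipartite.

Yes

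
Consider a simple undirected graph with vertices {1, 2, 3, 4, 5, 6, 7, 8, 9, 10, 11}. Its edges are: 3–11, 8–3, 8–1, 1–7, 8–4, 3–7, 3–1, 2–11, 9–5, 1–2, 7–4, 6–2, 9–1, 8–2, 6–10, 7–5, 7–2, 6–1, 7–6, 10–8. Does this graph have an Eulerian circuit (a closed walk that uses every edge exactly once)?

No

Degrees: 1:6, 2:5, 3:4, 4:2, 5:2, 6:4, 7:6, 8:5, 9:2, 10:2, 11:2
Vertices with odd degree: 2, 8. An Eulerian circuit requires all degrees even.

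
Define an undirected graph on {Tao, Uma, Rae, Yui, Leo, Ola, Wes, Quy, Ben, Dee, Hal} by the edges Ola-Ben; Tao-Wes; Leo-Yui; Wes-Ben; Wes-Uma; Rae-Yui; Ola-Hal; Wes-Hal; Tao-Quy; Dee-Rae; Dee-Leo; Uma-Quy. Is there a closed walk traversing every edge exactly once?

No

Degrees: Tao:2, Uma:2, Rae:2, Yui:2, Leo:2, Ola:2, Wes:4, Quy:2, Ben:2, Dee:2, Hal:2
All degrees are even, but the edges lie in more than one component, so no single closed walk can cover them all.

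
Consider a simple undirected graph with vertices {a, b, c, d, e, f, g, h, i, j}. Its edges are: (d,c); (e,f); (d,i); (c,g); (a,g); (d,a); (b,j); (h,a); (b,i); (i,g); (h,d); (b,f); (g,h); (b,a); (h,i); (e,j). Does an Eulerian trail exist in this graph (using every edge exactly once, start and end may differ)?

Degrees: a:4, b:4, c:2, d:4, e:2, f:2, g:4, h:4, i:4, j:2
Odd-degree vertices: none (0 total).
The non-isolated vertices are connected and exactly 0 have odd degree, so an Eulerian trail exists.

Yes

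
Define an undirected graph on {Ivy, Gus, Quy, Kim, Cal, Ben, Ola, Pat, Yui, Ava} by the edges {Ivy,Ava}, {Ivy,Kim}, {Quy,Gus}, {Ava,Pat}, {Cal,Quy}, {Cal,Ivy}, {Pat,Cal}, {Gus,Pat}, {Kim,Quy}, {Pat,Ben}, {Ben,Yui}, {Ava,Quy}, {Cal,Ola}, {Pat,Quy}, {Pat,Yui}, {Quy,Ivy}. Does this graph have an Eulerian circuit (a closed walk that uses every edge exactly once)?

No

Degrees: Ivy:4, Gus:2, Quy:6, Kim:2, Cal:4, Ben:2, Ola:1, Pat:6, Yui:2, Ava:3
Vertices with odd degree: Ola, Ava. An Eulerian circuit requires all degrees even.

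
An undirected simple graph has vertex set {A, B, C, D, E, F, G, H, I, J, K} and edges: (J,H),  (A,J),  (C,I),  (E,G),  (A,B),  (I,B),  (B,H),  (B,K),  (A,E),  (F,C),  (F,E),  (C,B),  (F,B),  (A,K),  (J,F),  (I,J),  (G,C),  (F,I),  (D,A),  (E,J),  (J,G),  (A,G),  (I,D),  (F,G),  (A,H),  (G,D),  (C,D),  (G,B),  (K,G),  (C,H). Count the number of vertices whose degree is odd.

Degrees: A:7, B:7, C:6, D:4, E:4, F:6, G:8, H:4, I:5, J:6, K:3
Odd-degree vertices: A, B, I, K.

4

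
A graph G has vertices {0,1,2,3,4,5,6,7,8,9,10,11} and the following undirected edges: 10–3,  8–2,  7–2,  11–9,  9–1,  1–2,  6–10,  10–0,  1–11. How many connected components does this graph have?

Component: {4}
Component: {5}
Component: {0, 3, 6, 10}
Component: {1, 2, 7, 8, 9, 11}

4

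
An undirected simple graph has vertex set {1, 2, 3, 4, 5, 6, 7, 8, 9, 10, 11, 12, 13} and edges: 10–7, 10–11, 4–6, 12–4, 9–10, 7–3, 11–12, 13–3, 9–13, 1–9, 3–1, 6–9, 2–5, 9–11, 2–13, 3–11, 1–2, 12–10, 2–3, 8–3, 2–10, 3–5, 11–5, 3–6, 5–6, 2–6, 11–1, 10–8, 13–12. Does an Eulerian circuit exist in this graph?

Degrees: 1:4, 2:6, 3:8, 4:2, 5:4, 6:5, 7:2, 8:2, 9:5, 10:6, 11:6, 12:4, 13:4
Vertices with odd degree: 6, 9. An Eulerian circuit requires all degrees even.

No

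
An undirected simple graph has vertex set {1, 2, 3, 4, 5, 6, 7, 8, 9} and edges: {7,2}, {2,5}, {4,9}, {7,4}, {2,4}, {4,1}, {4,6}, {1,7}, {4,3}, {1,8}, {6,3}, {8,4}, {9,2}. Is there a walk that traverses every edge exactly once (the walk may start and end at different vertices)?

No

Degrees: 1:3, 2:4, 3:2, 4:7, 5:1, 6:2, 7:3, 8:2, 9:2
Odd-degree vertices: 1, 4, 5, 7 (4 total).
An Eulerian trail requires 0 or 2 odd-degree vertices; here there are 4.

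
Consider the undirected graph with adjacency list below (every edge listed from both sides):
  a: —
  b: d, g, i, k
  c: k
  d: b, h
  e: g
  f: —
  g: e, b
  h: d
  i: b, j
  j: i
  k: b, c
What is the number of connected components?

Component: {a}
Component: {f}
Component: {b, c, d, e, g, h, i, j, k}

3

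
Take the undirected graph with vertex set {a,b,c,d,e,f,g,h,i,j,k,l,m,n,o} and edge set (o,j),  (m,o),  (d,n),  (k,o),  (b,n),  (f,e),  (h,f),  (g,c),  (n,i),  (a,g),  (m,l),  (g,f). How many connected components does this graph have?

Component: {b, d, i, n}
Component: {j, k, l, m, o}
Component: {a, c, e, f, g, h}

3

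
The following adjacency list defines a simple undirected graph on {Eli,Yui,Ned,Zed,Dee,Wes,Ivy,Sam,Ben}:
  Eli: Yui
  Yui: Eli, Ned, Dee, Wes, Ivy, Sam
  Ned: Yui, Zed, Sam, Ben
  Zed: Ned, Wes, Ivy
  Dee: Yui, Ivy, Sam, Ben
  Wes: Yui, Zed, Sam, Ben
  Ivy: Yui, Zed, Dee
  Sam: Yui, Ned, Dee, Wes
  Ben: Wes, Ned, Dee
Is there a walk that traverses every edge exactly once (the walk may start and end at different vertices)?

No

Degrees: Eli:1, Yui:6, Ned:4, Zed:3, Dee:4, Wes:4, Ivy:3, Sam:4, Ben:3
Odd-degree vertices: Eli, Zed, Ivy, Ben (4 total).
An Eulerian trail requires 0 or 2 odd-degree vertices; here there are 4.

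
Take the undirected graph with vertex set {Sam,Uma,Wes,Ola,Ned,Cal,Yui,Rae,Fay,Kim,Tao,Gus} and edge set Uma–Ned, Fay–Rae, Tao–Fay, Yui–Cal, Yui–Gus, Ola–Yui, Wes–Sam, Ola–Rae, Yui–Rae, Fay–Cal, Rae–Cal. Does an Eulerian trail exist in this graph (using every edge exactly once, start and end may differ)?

No

Degrees: Sam:1, Uma:1, Wes:1, Ola:2, Ned:1, Cal:3, Yui:4, Rae:4, Fay:3, Kim:0, Tao:1, Gus:1
Odd-degree vertices: Sam, Uma, Wes, Ned, Cal, Fay, Tao, Gus (8 total).
With 8 odd-degree vertices (more than two), no single trail can use every edge.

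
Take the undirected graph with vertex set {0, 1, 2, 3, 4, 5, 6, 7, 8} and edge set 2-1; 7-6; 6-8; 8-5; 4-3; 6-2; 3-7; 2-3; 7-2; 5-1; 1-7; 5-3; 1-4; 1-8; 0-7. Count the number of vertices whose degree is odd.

6

Degrees: 0:1, 1:5, 2:4, 3:4, 4:2, 5:3, 6:3, 7:5, 8:3
Odd-degree vertices: 0, 1, 5, 6, 7, 8.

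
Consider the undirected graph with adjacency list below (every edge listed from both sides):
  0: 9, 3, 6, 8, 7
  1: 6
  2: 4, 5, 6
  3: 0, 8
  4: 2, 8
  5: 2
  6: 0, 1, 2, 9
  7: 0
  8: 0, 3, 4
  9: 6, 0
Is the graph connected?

A breadth-first search from 0 visits 0, 9, 3, 7, 8, 6, 4, 1, 2, 5 — all 10 vertices — so the graph is connected.

Yes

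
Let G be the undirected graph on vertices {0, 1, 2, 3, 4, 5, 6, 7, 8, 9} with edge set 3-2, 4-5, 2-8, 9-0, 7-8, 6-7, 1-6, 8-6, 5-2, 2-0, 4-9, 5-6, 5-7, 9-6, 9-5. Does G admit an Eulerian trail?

Degrees: 0:2, 1:1, 2:4, 3:1, 4:2, 5:5, 6:5, 7:3, 8:3, 9:4
Odd-degree vertices: 1, 3, 5, 6, 7, 8 (6 total).
An Eulerian trail requires 0 or 2 odd-degree vertices; here there are 6.

No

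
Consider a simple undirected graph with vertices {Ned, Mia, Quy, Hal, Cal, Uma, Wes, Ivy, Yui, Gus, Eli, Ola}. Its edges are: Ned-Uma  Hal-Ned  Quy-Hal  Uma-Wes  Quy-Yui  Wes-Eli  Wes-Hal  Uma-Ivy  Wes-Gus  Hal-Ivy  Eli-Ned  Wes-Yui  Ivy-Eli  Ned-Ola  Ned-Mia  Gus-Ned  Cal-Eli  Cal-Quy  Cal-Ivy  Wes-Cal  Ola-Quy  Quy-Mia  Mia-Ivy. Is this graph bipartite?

No

Cal-Eli-Ivy-Cal is an odd cycle (length 3), and a bipartite graph can contain only even cycles.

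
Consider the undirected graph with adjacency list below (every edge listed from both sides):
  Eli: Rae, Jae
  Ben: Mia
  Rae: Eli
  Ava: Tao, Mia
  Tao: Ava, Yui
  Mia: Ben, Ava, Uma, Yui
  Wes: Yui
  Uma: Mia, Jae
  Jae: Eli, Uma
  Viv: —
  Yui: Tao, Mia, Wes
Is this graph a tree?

No

The graph has 11 vertices and 10 edges.
It splits into 2 components, so it cannot be a tree.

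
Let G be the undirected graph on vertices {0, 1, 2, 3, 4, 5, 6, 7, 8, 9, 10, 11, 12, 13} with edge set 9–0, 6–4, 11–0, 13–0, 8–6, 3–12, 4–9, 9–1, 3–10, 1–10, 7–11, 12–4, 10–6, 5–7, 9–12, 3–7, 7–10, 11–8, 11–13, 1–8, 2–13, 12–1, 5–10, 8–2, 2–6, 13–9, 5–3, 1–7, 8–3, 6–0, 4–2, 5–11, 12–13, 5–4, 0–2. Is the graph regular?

Degrees: 0:5, 1:5, 2:5, 3:5, 4:5, 5:5, 6:5, 7:5, 8:5, 9:5, 10:5, 11:5, 12:5, 13:5
All degrees equal 5; the graph is regular.

Yes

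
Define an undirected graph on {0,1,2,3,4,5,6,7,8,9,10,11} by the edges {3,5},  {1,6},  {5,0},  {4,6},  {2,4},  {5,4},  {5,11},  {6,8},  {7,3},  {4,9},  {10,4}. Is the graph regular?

No

Degrees: 0:1, 1:1, 2:1, 3:2, 4:5, 5:4, 6:3, 7:1, 8:1, 9:1, 10:1, 11:1
Degrees are not all equal (e.g. deg(0)=1 but deg(4)=5); not regular.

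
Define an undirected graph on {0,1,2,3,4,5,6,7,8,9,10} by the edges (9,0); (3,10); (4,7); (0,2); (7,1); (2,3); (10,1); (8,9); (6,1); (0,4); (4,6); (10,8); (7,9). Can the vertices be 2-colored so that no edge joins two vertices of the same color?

The cycle 8-9-7-1-10-8 has length 5, which is odd, so the graph is not bipartite.

No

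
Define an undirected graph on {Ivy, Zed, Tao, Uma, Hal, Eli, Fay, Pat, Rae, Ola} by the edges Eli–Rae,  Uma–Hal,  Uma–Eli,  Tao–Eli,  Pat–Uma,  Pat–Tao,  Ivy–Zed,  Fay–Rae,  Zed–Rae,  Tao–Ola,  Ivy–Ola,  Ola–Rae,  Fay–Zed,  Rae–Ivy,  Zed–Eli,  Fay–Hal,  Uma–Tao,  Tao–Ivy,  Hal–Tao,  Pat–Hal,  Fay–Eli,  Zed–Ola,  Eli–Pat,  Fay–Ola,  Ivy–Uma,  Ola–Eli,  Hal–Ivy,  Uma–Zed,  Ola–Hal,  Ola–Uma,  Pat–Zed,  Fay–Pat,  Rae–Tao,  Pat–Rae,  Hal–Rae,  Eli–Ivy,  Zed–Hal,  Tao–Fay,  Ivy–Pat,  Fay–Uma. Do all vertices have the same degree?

Degrees: Ivy:8, Zed:8, Tao:8, Uma:8, Hal:8, Eli:8, Fay:8, Pat:8, Rae:8, Ola:8
Every vertex has degree 8, so the graph is 8-regular.

Yes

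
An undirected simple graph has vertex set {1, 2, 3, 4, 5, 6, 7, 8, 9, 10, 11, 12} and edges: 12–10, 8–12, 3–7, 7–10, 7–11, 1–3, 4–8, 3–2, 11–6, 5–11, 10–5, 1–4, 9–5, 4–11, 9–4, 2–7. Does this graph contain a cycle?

The graph has 12 vertices, 16 edges, and 1 connected component.
One cycle is 7-3-2-7.

Yes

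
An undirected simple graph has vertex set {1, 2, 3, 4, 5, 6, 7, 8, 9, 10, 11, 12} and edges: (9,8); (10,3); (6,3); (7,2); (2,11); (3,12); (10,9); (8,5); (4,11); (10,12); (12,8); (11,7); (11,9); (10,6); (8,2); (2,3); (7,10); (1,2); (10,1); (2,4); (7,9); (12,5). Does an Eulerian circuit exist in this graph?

Degrees: 1:2, 2:6, 3:4, 4:2, 5:2, 6:2, 7:4, 8:4, 9:4, 10:6, 11:4, 12:4
Every vertex has even degree and the edges form a single connected piece, so an Eulerian circuit exists.

Yes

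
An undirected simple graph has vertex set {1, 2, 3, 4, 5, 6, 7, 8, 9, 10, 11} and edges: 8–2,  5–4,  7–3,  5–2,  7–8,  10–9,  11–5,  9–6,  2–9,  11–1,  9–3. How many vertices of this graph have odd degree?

Degrees: 1:1, 2:3, 3:2, 4:1, 5:3, 6:1, 7:2, 8:2, 9:4, 10:1, 11:2
Odd-degree vertices: 1, 2, 4, 5, 6, 10.

6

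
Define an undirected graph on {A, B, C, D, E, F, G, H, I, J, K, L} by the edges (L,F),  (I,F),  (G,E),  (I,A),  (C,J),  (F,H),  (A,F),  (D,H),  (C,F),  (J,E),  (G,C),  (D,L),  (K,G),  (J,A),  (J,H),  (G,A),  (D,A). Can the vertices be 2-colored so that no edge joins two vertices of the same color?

The cycle F-I-A-F has length 3, which is odd, so the graph is not bipartite.

No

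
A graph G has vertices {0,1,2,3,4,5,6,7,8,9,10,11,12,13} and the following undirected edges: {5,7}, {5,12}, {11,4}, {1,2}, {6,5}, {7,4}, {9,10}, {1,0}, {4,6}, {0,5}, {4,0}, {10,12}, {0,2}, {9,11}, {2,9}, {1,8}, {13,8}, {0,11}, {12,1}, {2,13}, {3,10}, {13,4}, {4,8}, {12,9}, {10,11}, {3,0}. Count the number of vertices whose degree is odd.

Degrees: 0:6, 1:4, 2:4, 3:2, 4:6, 5:4, 6:2, 7:2, 8:3, 9:4, 10:4, 11:4, 12:4, 13:3
Odd-degree vertices: 8, 13.

2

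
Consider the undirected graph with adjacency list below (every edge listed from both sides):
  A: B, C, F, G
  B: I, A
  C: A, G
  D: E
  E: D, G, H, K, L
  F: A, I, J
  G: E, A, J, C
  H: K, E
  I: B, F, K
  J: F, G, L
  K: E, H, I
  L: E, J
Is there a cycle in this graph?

Yes

|V| = 12, |E| = 17, number of components = 1.
One cycle is A-G-E-L-J-F-A.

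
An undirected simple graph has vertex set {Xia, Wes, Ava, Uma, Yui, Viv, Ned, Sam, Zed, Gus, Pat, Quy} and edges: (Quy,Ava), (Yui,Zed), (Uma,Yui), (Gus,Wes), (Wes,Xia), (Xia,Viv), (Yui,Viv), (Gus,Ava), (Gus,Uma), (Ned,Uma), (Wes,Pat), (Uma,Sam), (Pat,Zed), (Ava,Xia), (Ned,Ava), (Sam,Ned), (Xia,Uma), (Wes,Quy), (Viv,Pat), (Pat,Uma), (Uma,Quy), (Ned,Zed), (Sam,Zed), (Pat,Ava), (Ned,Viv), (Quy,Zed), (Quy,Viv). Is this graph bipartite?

Zed-Sam-Ned-Zed is an odd cycle (length 3), and a bipartite graph can contain only even cycles.

No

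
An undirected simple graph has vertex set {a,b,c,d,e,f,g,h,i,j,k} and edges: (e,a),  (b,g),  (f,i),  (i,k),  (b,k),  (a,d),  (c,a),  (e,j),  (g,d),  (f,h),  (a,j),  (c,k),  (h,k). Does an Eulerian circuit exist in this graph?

Yes

Degrees: a:4, b:2, c:2, d:2, e:2, f:2, g:2, h:2, i:2, j:2, k:4
Every vertex has even degree and the edges form a single connected piece, so an Eulerian circuit exists.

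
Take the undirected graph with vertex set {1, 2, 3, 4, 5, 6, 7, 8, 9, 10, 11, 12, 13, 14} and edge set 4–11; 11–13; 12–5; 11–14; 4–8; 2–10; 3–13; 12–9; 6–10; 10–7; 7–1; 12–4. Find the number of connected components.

Component: {1, 2, 6, 7, 10}
Component: {3, 4, 5, 8, 9, 11, 12, 13, 14}

2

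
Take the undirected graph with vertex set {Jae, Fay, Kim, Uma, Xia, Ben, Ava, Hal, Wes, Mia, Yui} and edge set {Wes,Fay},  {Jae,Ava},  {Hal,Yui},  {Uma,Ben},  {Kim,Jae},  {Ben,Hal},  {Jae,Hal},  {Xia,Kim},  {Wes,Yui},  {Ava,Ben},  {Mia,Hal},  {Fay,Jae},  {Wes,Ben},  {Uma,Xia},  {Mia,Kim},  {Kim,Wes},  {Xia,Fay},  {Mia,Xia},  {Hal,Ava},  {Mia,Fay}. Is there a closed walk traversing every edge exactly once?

No

Degrees: Jae:4, Fay:4, Kim:4, Uma:2, Xia:4, Ben:4, Ava:3, Hal:5, Wes:4, Mia:4, Yui:2
Vertices with odd degree: Ava, Hal. An Eulerian circuit requires all degrees even.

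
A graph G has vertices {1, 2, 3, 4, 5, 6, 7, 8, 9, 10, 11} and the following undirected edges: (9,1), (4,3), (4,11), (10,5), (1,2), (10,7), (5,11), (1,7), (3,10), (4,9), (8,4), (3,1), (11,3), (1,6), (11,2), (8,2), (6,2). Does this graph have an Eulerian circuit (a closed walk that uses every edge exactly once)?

No

Degrees: 1:5, 2:4, 3:4, 4:4, 5:2, 6:2, 7:2, 8:2, 9:2, 10:3, 11:4
1, 10 have odd degree; an Eulerian circuit needs every degree to be even, so none exists.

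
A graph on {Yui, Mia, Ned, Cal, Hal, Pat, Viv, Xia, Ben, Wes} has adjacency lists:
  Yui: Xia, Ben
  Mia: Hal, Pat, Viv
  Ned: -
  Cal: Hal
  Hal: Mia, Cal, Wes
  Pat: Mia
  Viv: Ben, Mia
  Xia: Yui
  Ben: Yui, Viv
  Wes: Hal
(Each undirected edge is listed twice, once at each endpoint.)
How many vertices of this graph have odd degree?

6

Degrees: Yui:2, Mia:3, Ned:0, Cal:1, Hal:3, Pat:1, Viv:2, Xia:1, Ben:2, Wes:1
Odd-degree vertices: Mia, Cal, Hal, Pat, Xia, Wes.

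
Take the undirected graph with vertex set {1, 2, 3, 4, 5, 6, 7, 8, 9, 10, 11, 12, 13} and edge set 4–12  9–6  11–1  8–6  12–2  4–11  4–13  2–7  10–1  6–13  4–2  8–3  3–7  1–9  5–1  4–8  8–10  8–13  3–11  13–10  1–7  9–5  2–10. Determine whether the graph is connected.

A breadth-first search from 1 visits 1, 9, 5, 10, 11, 7, 6, 13, 2, 8, 4, 3, 12 — all 13 vertices — so the graph is connected.

Yes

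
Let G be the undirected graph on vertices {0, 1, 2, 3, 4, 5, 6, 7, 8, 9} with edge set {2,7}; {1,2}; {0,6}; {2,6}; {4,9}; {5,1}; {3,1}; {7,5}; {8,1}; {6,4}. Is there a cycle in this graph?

|V| = 10, |E| = 10, number of components = 1.
Since 10 > 10 - 1, a cycle must exist; for instance 2-1-5-7-2.

Yes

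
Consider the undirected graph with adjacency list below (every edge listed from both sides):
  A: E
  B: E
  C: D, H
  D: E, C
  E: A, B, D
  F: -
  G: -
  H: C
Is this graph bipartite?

Yes

Partition the vertices as {C, E, F, G} vs {A, B, D, H}. Each listed edge has one endpoint in each part, so the graph is bipartite.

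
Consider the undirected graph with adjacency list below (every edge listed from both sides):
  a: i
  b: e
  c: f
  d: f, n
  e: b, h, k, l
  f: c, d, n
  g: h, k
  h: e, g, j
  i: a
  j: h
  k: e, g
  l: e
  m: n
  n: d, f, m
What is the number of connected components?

3

Component: {a, i}
Component: {c, d, f, m, n}
Component: {b, e, g, h, j, k, l}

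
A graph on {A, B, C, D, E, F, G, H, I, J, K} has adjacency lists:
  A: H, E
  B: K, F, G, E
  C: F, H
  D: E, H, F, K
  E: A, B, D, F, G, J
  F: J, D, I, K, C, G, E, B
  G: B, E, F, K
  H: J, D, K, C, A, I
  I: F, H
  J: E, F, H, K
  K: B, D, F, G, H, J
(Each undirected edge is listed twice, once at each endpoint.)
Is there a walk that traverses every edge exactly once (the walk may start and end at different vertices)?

Degrees: A:2, B:4, C:2, D:4, E:6, F:8, G:4, H:6, I:2, J:4, K:6
Odd-degree vertices: none (0 total).
The non-isolated vertices are connected and exactly 0 have odd degree, so an Eulerian trail exists.

Yes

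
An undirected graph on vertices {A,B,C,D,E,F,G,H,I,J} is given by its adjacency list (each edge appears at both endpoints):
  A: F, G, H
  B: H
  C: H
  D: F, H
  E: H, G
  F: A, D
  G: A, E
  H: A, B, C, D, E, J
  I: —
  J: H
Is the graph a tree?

The graph has 10 vertices and 10 edges.
It splits into 2 components, so it cannot be a tree.

No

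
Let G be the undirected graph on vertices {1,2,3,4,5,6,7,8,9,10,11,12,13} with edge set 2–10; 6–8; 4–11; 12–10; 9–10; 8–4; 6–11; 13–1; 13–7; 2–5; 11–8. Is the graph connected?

Component: {3}
Component: {1, 7, 13}
Component: {4, 6, 8, 11}
Component: {2, 5, 9, 10, 12}
No edge joins these 4 groups, so the graph is disconnected.

No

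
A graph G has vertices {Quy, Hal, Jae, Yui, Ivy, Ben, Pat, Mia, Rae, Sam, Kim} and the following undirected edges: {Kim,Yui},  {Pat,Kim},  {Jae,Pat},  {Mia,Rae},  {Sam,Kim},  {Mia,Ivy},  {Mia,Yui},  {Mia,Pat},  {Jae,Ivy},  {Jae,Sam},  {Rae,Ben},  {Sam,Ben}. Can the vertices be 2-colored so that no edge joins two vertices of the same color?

Color {Quy, Hal, Yui, Ivy, Pat, Rae, Sam} black and {Jae, Ben, Mia, Kim} white. No edge joins two same-colored vertices, so the graph is bipartite.

Yes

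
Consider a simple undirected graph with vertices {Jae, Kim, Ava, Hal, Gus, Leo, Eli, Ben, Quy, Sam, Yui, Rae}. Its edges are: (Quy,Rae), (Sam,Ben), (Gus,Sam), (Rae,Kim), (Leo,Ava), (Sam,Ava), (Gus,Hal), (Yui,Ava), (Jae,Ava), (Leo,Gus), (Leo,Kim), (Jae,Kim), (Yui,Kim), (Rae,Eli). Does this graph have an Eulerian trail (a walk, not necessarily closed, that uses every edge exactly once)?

No

Degrees: Jae:2, Kim:4, Ava:4, Hal:1, Gus:3, Leo:3, Eli:1, Ben:1, Quy:1, Sam:3, Yui:2, Rae:3
Odd-degree vertices: Hal, Gus, Leo, Eli, Ben, Quy, Sam, Rae (8 total).
With 8 odd-degree vertices (more than two), no single trail can use every edge.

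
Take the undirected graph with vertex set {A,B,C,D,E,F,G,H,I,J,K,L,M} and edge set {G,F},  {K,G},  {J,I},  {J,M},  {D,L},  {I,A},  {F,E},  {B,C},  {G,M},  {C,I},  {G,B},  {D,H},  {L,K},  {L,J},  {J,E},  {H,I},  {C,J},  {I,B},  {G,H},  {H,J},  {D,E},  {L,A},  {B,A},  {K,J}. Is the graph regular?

Degrees: A:3, B:4, C:3, D:3, E:3, F:2, G:5, H:4, I:5, J:7, K:3, L:4, M:2
Degrees are not all equal (e.g. deg(F)=2 but deg(J)=7); not regular.

No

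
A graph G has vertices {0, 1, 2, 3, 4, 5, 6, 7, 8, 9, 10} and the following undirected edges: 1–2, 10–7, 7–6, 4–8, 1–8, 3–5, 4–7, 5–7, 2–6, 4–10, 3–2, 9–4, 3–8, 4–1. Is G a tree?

No

|V| = 11, |E| = 14.
It is not connected, so it is not a tree.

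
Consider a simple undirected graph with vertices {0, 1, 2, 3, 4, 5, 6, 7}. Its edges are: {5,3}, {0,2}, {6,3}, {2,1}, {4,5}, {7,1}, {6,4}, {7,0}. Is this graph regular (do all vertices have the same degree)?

Degrees: 0:2, 1:2, 2:2, 3:2, 4:2, 5:2, 6:2, 7:2
All degrees equal 2; the graph is regular.

Yes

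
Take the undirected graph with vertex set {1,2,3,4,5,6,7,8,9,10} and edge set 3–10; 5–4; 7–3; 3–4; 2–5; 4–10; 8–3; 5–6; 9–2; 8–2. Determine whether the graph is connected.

Component: {1}
Component: {2, 3, 4, 5, 6, 7, 8, 9, 10}
There are 2 separate components, so the graph is not connected.

No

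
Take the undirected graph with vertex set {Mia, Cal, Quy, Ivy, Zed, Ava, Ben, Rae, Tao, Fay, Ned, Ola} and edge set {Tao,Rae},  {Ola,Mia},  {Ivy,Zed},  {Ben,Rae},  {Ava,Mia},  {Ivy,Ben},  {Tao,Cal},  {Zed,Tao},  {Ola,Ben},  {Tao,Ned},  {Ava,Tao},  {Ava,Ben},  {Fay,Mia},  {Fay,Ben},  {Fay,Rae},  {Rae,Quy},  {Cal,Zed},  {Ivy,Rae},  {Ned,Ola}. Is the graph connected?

Starting from Mia and exploring outward reaches every vertex (Mia, Fay, Ola, Ava, Ben, Rae, Ned, Tao, Ivy, Quy, Cal, Zed); the graph is connected.

Yes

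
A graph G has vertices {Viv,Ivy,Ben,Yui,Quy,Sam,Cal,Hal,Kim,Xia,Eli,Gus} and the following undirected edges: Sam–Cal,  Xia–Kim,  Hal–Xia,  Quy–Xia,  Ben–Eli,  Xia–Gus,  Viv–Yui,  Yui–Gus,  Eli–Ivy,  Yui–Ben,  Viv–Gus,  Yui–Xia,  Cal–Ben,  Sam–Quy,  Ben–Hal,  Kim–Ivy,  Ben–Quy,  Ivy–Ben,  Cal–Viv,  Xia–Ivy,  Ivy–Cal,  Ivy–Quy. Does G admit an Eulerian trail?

Yes

Degrees: Viv:3, Ivy:6, Ben:6, Yui:4, Quy:4, Sam:2, Cal:4, Hal:2, Kim:2, Xia:6, Eli:2, Gus:3
Odd-degree vertices: Viv, Gus (2 total).
With 2 odd-degree vertices and all edges in one connected piece, an Eulerian trail exists (from Viv to Gus).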